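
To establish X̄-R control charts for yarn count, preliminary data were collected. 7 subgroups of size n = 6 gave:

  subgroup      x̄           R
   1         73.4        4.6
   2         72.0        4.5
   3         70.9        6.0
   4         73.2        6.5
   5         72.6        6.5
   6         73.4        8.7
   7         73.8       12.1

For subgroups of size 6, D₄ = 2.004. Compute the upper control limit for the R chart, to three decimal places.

R̄ = (4.6 + 4.5 + 6.0 + 6.5 + 6.5 + 8.7 + 12.1) / 7 = 48.9000 / 7 = 6.9857
UCL_R = D₄·R̄ = 2.004 × 6.9857 = 13.9994

13.999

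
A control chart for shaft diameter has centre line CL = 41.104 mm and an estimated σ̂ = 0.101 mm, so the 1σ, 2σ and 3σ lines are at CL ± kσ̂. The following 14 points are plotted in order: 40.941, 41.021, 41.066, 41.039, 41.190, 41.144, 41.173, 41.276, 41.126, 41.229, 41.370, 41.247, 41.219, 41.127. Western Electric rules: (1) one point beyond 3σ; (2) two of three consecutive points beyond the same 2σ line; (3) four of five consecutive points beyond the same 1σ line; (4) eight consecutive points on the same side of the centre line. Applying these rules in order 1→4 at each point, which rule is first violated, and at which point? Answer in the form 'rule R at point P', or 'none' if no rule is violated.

rule 3 at point 12

Zone of each point (C = within 1σ̂, B = 1σ̂–2σ̂, A = 2σ̂–3σ̂, * = beyond 3σ̂; sign = side of CL): 1:-B, 2:-C, 3:-C, 4:-C, 5:+C, 6:+C, 7:+C, 8:+B, 9:+C, 10:+B, 11:+A, 12:+B, 13:+B, 14:+C
Rule 3 (four of five consecutive points beyond the same 1σ limit) is satisfied at point 12.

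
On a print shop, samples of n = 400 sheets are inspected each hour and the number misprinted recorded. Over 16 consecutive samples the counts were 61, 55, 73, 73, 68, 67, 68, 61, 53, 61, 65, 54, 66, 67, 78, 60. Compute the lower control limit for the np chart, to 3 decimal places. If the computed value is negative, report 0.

42.327

p̄ = Σdᵢ / (k·n) = 1030 / (16 × 400) = 0.16094
LCL = np̄ − 3·√(np̄(1−p̄)) = 64.3750 − 3 × 7.3495 = 42.3266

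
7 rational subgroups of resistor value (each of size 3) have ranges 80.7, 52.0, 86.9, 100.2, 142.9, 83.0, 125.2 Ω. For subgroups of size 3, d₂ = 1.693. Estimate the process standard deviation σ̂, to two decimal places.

R̄ = (80.7 + 52.0 + 86.9 + 100.2 + 142.9 + 83.0 + 125.2) / 7 = 95.8429
σ̂ = R̄ / d₂ = 95.8429 / 1.693 = 56.6113

56.61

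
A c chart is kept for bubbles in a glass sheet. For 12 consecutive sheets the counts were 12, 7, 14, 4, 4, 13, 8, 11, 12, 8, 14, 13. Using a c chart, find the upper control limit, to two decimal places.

c̄ = (12 + 7 + 14 + 4 + 4 + 13 + 8 + 11 + 12 + 8 + 14 + 13) / 12 = 120 / 12 = 10.0000
UCL = c̄ + 3√c̄ = 10.0000 + 3 × √10.0000 = 10.0000 + 3 × 3.1623 = 19.4868

19.49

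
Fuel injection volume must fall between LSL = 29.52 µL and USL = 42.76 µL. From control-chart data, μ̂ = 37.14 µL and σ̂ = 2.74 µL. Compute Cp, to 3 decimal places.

0.805

Cp = (USL − LSL) / (6σ̂) = (42.76 − 29.52) / (6 × 2.74) = 13.2400 / 16.4400 = 0.8054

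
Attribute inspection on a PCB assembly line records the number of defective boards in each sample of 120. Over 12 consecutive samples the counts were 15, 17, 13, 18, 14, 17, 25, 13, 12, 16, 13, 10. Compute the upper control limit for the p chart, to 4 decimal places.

0.2183

p̄ = Σdᵢ / (k·n) = 183 / (12 × 120) = 0.12708
UCL = p̄ + 3·√(p̄(1−p̄)/n) = 0.12708 + 3 × √(0.12708×0.87292/120) = 0.12708 + 3 × 0.03040 = 0.21830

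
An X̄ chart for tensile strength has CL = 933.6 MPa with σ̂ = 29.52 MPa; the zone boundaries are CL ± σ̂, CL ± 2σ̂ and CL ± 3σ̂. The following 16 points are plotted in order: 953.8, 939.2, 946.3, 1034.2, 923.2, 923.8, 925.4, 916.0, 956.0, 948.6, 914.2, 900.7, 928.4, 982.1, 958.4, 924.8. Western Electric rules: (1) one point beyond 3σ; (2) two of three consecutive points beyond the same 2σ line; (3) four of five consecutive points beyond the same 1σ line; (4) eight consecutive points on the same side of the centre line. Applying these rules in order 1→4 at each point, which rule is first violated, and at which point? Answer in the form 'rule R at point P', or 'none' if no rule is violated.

Zone of each point (C = within 1σ̂, B = 1σ̂–2σ̂, A = 2σ̂–3σ̂, * = beyond 3σ̂; sign = side of CL): 1:+C, 2:+C, 3:+C, 4:+*, 5:-C, 6:-C, 7:-C, 8:-C, 9:+C, 10:+C, 11:-C, 12:-B, 13:-C, 14:+B, 15:+C, 16:-C
Rule 1 (one point beyond the 3σ limits) is satisfied at point 4.

rule 1 at point 4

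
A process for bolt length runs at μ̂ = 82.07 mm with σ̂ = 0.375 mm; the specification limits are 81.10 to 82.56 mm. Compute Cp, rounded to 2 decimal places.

0.65

Cp = (USL − LSL) / (6σ̂) = (82.56 − 81.10) / (6 × 0.375) = 1.4600 / 2.2500 = 0.6489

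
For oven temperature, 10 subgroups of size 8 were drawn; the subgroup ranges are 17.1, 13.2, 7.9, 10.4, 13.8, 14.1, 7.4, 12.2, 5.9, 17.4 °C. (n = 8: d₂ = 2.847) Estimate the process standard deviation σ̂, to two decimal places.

R̄ = (17.1 + 13.2 + 7.9 + 10.4 + 13.8 + 14.1 + 7.4 + 12.2 + 5.9 + 17.4) / 10 = 11.9400
σ̂ = R̄ / d₂ = 11.9400 / 2.847 = 4.1939

4.19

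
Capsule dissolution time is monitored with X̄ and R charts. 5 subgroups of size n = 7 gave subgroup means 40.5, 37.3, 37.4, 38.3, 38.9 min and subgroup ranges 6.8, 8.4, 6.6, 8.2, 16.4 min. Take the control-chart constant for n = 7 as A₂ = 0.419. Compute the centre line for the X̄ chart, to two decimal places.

X̄̄ = (40.5 + 37.3 + 37.4 + 38.3 + 38.9) / 5 = 192.4000 / 5 = 38.4800
CL = X̄̄ = 38.4800

38.48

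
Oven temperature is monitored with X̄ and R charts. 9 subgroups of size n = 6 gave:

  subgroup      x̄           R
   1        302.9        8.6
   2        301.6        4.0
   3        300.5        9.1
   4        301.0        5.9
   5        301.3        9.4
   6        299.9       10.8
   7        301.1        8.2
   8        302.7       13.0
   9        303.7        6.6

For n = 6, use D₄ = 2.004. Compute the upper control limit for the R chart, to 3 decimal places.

16.834

R̄ = (8.6 + 4.0 + 9.1 + 5.9 + 9.4 + 10.8 + 8.2 + 13.0 + 6.6) / 9 = 75.6000 / 9 = 8.4000
UCL_R = D₄·R̄ = 2.004 × 8.4000 = 16.8336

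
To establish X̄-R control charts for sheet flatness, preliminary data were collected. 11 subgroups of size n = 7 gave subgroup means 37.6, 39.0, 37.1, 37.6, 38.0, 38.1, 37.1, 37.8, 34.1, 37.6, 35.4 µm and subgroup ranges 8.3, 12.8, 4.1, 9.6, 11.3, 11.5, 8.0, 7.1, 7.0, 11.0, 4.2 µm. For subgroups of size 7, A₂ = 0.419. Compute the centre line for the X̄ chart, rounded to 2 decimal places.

37.22

X̄̄ = (37.6 + 39.0 + 37.1 + 37.6 + 38.0 + 38.1 + 37.1 + 37.8 + 34.1 + 37.6 + 35.4) / 11 = 409.4000 / 11 = 37.2182
CL = X̄̄ = 37.2182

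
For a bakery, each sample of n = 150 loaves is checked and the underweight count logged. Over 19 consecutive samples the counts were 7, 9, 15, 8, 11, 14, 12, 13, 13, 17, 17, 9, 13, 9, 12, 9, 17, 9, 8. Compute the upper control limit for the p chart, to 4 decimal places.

p̄ = Σdᵢ / (k·n) = 222 / (19 × 150) = 0.07789
UCL = p̄ + 3·√(p̄(1−p̄)/n) = 0.07789 + 3 × √(0.07789×0.92211/150) = 0.07789 + 3 × 0.02188 = 0.14354

0.1435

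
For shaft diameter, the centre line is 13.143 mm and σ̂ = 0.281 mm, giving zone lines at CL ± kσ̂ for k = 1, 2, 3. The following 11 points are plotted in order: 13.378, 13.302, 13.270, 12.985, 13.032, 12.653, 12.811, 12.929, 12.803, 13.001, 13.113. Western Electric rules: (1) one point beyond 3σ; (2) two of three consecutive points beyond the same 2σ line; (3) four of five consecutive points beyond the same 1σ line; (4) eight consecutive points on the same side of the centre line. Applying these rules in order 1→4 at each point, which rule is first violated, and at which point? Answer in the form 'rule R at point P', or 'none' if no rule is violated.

Zone of each point (C = within 1σ̂, B = 1σ̂–2σ̂, A = 2σ̂–3σ̂, * = beyond 3σ̂; sign = side of CL): 1:+C, 2:+C, 3:+C, 4:-C, 5:-C, 6:-B, 7:-B, 8:-C, 9:-B, 10:-C, 11:-C
Rule 4 (eight consecutive points on the same side of the centre line) is satisfied at point 11.

rule 4 at point 11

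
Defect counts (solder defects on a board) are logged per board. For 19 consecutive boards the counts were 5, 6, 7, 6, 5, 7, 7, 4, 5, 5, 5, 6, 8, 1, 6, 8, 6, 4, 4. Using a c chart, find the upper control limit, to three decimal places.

12.579

c̄ = (5 + 6 + 7 + 6 + 5 + 7 + 7 + 4 + 5 + 5 + 5 + 6 + 8 + 1 + 6 + 8 + 6 + 4 + 4) / 19 = 105 / 19 = 5.5263
UCL = c̄ + 3√c̄ = 5.5263 + 3 × √5.5263 = 5.5263 + 3 × 2.3508 = 12.5788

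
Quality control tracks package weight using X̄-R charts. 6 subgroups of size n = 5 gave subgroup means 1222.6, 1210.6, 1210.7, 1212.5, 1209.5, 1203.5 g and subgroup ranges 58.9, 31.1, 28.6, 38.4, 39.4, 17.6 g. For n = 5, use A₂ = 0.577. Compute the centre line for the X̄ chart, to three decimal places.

1211.567

X̄̄ = (1222.6 + 1210.6 + 1210.7 + 1212.5 + 1209.5 + 1203.5) / 6 = 7269.4000 / 6 = 1211.5667
CL = X̄̄ = 1211.5667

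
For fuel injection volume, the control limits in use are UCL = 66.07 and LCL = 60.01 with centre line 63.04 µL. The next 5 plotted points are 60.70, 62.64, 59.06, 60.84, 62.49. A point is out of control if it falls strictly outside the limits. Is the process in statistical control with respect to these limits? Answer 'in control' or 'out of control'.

out of control

Compare each point to [60.01, 66.07]: sample 3 = 59.06 < LCL.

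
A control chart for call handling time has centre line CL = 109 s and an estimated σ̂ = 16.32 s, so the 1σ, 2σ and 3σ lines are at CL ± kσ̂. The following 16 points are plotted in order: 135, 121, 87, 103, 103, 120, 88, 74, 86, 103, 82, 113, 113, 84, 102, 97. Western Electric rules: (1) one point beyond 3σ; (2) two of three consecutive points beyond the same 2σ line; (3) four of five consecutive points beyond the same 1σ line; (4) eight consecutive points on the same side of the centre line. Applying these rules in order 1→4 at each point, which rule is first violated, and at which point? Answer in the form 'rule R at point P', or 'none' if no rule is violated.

rule 3 at point 11

Zone of each point (C = within 1σ̂, B = 1σ̂–2σ̂, A = 2σ̂–3σ̂, * = beyond 3σ̂; sign = side of CL): 1:+B, 2:+C, 3:-B, 4:-C, 5:-C, 6:+C, 7:-B, 8:-A, 9:-B, 10:-C, 11:-B, 12:+C, 13:+C, 14:-B, 15:-C, 16:-C
Rule 3 (four of five consecutive points beyond the same 1σ limit) is satisfied at point 11.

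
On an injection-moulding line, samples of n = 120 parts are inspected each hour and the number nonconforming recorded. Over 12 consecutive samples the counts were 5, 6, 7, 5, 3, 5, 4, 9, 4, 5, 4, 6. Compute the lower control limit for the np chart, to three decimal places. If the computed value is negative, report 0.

0.000

p̄ = Σdᵢ / (k·n) = 63 / (12 × 120) = 0.04375
LCL = np̄ − 3·√(np̄(1−p̄)) = 5.2500 − 3 × 2.2406 = -1.4718 → 0 (negative, so LCL = 0)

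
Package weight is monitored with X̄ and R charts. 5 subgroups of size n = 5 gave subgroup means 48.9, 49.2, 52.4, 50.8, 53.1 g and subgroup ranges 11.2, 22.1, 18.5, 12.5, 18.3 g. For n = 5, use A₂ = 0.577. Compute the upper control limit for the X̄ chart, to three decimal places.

X̄̄ = (48.9 + 49.2 + 52.4 + 50.8 + 53.1) / 5 = 254.4000 / 5 = 50.8800
R̄ = (11.2 + 22.1 + 18.5 + 12.5 + 18.3) / 5 = 82.6000 / 5 = 16.5200
UCL = X̄̄ + A₂·R̄ = 50.8800 + 0.577 × 16.5200 = 60.4120

60.412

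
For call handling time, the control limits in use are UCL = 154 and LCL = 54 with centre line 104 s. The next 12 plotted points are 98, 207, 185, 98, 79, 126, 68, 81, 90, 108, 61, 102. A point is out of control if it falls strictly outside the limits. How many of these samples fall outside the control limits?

Compare each point to [54, 154]: sample 2 = 207 > UCL; sample 3 = 185 > UCL.

2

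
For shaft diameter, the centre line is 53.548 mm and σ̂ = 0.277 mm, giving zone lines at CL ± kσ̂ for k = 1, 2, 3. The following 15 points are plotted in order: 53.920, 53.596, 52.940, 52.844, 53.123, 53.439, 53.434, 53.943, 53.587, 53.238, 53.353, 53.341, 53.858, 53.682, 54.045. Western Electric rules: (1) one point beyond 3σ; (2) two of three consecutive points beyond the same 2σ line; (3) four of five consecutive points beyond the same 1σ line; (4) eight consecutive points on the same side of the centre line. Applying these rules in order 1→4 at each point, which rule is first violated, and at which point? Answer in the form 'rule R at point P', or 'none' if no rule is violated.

rule 2 at point 4

Zone of each point (C = within 1σ̂, B = 1σ̂–2σ̂, A = 2σ̂–3σ̂, * = beyond 3σ̂; sign = side of CL): 1:+B, 2:+C, 3:-A, 4:-A, 5:-B, 6:-C, 7:-C, 8:+B, 9:+C, 10:-B, 11:-C, 12:-C, 13:+B, 14:+C, 15:+B
Rule 2 (two of three consecutive points beyond the same 2σ limit) is satisfied at point 4.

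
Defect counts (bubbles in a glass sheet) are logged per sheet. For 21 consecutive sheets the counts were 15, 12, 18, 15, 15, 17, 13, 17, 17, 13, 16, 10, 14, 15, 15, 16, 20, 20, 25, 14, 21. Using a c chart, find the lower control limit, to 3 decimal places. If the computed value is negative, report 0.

4.060

c̄ = (15 + 12 + 18 + 15 + 15 + 17 + 13 + 17 + 17 + 13 + 16 + 10 + 14 + 15 + 15 + 16 + 20 + 20 + 25 + 14 + 21) / 21 = 338 / 21 = 16.0952
LCL = c̄ − 3√c̄ = 16.0952 − 3 × 4.0119 = 4.0596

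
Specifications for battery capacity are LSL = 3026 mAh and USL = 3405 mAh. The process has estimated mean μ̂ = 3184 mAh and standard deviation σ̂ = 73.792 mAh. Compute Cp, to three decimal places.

Cp = (USL − LSL) / (6σ̂) = (3405 − 3026) / (6 × 73.792) = 379.0000 / 442.7520 = 0.8560

0.856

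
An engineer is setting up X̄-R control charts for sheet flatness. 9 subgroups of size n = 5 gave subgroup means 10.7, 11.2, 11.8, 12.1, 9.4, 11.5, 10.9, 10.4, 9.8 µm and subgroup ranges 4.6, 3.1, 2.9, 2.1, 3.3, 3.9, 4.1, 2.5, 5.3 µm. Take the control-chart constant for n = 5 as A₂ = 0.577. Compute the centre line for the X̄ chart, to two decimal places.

X̄̄ = (10.7 + 11.2 + 11.8 + 12.1 + 9.4 + 11.5 + 10.9 + 10.4 + 9.8) / 9 = 97.8000 / 9 = 10.8667
CL = X̄̄ = 10.8667

10.87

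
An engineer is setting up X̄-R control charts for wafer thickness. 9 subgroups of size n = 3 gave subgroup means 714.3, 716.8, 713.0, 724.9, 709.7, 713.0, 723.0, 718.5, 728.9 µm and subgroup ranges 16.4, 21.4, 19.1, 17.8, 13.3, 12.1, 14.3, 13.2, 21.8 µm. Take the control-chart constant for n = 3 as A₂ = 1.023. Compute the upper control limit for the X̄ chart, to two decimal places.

734.99

X̄̄ = (714.3 + 716.8 + 713.0 + 724.9 + 709.7 + 713.0 + 723.0 + 718.5 + 728.9) / 9 = 6462.1000 / 9 = 718.0111
R̄ = (16.4 + 21.4 + 19.1 + 17.8 + 13.3 + 12.1 + 14.3 + 13.2 + 21.8) / 9 = 149.4000 / 9 = 16.6000
UCL = X̄̄ + A₂·R̄ = 718.0111 + 1.023 × 16.6000 = 734.9929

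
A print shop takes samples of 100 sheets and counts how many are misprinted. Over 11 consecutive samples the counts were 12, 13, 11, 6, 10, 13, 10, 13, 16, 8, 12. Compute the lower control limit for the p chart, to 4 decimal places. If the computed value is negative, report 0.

p̄ = Σdᵢ / (k·n) = 124 / (11 × 100) = 0.11273
LCL = p̄ − 3·√(p̄(1−p̄)/n) = 0.11273 − 3 × 0.03163 = 0.01785

0.0178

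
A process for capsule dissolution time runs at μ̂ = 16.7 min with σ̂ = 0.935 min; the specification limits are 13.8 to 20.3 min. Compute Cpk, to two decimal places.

1.03

Cpu = (USL − μ̂) / (3σ̂) = (20.3 − 16.7) / (3 × 0.935) = 1.2834; Cpl = (μ̂ − LSL) / (3σ̂) = (16.7 − 13.8) / (3 × 0.935) = 1.0339; Cpk = min(Cpu, Cpl) = 1.0339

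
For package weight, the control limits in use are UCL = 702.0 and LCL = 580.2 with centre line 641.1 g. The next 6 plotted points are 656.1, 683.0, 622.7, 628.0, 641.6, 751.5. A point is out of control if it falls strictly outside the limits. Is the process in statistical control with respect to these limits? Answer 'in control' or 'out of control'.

out of control

Compare each point to [580.2, 702.0]: sample 6 = 751.5 > UCL.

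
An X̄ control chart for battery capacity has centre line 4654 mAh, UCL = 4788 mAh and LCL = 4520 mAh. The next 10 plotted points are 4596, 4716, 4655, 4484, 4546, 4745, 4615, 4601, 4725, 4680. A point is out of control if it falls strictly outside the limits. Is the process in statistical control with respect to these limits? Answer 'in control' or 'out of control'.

out of control

Compare each point to [4520, 4788]: sample 4 = 4484 < LCL.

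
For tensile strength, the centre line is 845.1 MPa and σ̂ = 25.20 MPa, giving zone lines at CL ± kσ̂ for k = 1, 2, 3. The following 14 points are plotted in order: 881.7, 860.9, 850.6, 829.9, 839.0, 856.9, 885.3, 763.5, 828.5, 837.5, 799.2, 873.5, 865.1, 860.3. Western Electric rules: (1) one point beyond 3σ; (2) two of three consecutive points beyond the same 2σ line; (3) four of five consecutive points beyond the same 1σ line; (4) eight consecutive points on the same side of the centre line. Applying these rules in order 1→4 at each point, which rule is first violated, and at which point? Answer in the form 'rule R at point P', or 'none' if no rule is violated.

Zone of each point (C = within 1σ̂, B = 1σ̂–2σ̂, A = 2σ̂–3σ̂, * = beyond 3σ̂; sign = side of CL): 1:+B, 2:+C, 3:+C, 4:-C, 5:-C, 6:+C, 7:+B, 8:-*, 9:-C, 10:-C, 11:-B, 12:+B, 13:+C, 14:+C
Rule 1 (one point beyond the 3σ limits) is satisfied at point 8.

rule 1 at point 8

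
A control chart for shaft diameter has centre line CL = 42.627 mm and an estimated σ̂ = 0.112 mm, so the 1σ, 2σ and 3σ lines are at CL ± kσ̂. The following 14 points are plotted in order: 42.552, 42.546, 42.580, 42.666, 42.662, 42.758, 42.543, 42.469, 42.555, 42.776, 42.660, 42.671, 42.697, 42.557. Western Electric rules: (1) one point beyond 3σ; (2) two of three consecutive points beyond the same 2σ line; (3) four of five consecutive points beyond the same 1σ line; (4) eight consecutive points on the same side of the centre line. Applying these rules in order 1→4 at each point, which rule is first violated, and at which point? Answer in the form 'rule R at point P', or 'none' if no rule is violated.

none

Zone of each point (C = within 1σ̂, B = 1σ̂–2σ̂, A = 2σ̂–3σ̂, * = beyond 3σ̂; sign = side of CL): 1:-C, 2:-C, 3:-C, 4:+C, 5:+C, 6:+B, 7:-C, 8:-B, 9:-C, 10:+B, 11:+C, 12:+C, 13:+C, 14:-C
No rule fires across all 14 points.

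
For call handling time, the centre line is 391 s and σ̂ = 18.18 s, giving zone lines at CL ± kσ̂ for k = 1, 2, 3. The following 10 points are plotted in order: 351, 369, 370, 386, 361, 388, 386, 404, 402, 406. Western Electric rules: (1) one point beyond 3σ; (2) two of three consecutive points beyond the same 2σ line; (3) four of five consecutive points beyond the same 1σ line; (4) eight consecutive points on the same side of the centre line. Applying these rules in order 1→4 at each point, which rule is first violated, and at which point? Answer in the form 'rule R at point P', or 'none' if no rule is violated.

rule 3 at point 5

Zone of each point (C = within 1σ̂, B = 1σ̂–2σ̂, A = 2σ̂–3σ̂, * = beyond 3σ̂; sign = side of CL): 1:-A, 2:-B, 3:-B, 4:-C, 5:-B, 6:-C, 7:-C, 8:+C, 9:+C, 10:+C
Rule 3 (four of five consecutive points beyond the same 1σ limit) is satisfied at point 5.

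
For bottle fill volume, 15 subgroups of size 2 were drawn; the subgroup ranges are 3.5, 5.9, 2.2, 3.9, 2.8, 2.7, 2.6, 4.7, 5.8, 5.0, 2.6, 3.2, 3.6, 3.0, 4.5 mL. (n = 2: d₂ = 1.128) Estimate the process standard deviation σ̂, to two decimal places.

3.31

R̄ = (3.5 + 5.9 + 2.2 + 3.9 + 2.8 + 2.7 + 2.6 + 4.7 + 5.8 + 5.0 + 2.6 + 3.2 + 3.6 + 3.0 + 4.5) / 15 = 3.7333
σ̂ = R̄ / d₂ = 3.7333 / 1.128 = 3.3097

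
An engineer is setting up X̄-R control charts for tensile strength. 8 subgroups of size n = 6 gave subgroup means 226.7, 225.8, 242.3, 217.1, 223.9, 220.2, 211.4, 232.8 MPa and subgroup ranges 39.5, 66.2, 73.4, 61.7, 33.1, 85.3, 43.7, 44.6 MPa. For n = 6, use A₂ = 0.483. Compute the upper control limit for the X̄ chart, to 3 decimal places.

X̄̄ = (226.7 + 225.8 + 242.3 + 217.1 + 223.9 + 220.2 + 211.4 + 232.8) / 8 = 1800.2000 / 8 = 225.0250
R̄ = (39.5 + 66.2 + 73.4 + 61.7 + 33.1 + 85.3 + 43.7 + 44.6) / 8 = 447.5000 / 8 = 55.9375
UCL = X̄̄ + A₂·R̄ = 225.0250 + 0.483 × 55.9375 = 252.0428

252.043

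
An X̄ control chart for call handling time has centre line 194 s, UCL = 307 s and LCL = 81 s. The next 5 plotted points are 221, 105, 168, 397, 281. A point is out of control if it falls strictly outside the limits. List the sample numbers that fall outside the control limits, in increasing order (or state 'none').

Compare each point to [81, 307]: sample 4 = 397 > UCL.

4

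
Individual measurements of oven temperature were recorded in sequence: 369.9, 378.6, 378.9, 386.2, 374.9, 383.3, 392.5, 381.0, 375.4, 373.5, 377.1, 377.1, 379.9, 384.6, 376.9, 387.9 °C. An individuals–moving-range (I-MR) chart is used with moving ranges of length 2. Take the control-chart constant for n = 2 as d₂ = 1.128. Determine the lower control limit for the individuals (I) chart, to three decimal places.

363.190

X̄ = (369.9 + 378.6 + 378.9 + 386.2 + 374.9 + 383.3 + 392.5 + 381.0 + 375.4 + 373.5 + 377.1 + 377.1 + 379.9 + 384.6 + 376.9 + 387.9) / 16 = 379.8562
Moving ranges: 8.7, 0.3, 7.3, 11.3, 8.4, 9.2, 11.5, 5.6, 1.9, 3.6, 0.0, 2.8, 4.7, 7.7, 11.0; M̄R̄ = 94.0000 / 15 = 6.2667
LCL = X̄ − 3·M̄R̄/d₂ = 379.8562 − 3 × 6.2667 / 1.128 = 363.1896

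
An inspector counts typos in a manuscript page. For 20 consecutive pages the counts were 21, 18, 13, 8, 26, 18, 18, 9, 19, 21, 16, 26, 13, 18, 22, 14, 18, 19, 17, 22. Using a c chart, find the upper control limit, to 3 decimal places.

c̄ = (21 + 18 + 13 + 8 + 26 + 18 + 18 + 9 + 19 + 21 + 16 + 26 + 13 + 18 + 22 + 14 + 18 + 19 + 17 + 22) / 20 = 356 / 20 = 17.8000
UCL = c̄ + 3√c̄ = 17.8000 + 3 × √17.8000 = 17.8000 + 3 × 4.2190 = 30.4570

30.457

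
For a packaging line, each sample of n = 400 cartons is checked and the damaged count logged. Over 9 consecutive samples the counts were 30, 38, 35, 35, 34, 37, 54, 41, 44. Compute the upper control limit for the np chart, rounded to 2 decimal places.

56.40

p̄ = Σdᵢ / (k·n) = 348 / (9 × 400) = 0.09667
UCL = np̄ + 3·√(np̄(1−p̄)) = 38.6667 + 3 × √(38.6667×0.90333) = 38.6667 + 3 × 5.9101 = 56.3969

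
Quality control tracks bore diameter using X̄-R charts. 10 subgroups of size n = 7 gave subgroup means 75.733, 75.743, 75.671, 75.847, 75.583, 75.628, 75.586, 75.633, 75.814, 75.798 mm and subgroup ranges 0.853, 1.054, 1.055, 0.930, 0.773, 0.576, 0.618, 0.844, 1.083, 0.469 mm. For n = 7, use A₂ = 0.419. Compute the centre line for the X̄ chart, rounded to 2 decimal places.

75.70

X̄̄ = (75.733 + 75.743 + 75.671 + 75.847 + 75.583 + 75.628 + 75.586 + 75.633 + 75.814 + 75.798) / 10 = 757.0360 / 10 = 75.7036
CL = X̄̄ = 75.7036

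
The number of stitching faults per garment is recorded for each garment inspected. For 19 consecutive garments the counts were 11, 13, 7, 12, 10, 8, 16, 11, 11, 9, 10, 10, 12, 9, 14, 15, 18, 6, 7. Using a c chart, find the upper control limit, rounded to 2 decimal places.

c̄ = (11 + 13 + 7 + 12 + 10 + 8 + 16 + 11 + 11 + 9 + 10 + 10 + 12 + 9 + 14 + 15 + 18 + 6 + 7) / 19 = 209 / 19 = 11.0000
UCL = c̄ + 3√c̄ = 11.0000 + 3 × √11.0000 = 11.0000 + 3 × 3.3166 = 20.9499

20.95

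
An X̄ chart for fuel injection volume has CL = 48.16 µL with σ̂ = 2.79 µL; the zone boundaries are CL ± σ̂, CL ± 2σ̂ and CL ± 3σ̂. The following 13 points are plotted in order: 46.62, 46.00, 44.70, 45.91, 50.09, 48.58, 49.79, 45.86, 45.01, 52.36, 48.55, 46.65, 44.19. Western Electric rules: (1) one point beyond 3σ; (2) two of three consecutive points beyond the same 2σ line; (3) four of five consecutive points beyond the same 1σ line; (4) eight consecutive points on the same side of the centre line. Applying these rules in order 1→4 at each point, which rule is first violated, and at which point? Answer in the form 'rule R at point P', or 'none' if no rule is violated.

none

Zone of each point (C = within 1σ̂, B = 1σ̂–2σ̂, A = 2σ̂–3σ̂, * = beyond 3σ̂; sign = side of CL): 1:-C, 2:-C, 3:-B, 4:-C, 5:+C, 6:+C, 7:+C, 8:-C, 9:-B, 10:+B, 11:+C, 12:-C, 13:-B
No rule fires across all 13 points.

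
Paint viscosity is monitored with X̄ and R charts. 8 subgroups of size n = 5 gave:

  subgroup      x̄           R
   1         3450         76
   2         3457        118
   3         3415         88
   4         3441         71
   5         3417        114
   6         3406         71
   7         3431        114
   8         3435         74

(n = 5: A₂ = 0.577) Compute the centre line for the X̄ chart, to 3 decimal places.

3431.500

X̄̄ = (3450 + 3457 + 3415 + 3441 + 3417 + 3406 + 3431 + 3435) / 8 = 27452.0000 / 8 = 3431.5000
CL = X̄̄ = 3431.5000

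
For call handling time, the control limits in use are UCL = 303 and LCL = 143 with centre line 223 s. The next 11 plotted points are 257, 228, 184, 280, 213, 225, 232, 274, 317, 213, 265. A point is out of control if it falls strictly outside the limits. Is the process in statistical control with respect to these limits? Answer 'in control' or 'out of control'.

Compare each point to [143, 303]: sample 9 = 317 > UCL.

out of control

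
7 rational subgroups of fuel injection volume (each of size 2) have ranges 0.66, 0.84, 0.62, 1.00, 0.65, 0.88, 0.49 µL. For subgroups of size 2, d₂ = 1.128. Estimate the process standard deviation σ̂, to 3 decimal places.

0.651

R̄ = (0.66 + 0.84 + 0.62 + 1.00 + 0.65 + 0.88 + 0.49) / 7 = 0.7343
σ̂ = R̄ / d₂ = 0.7343 / 1.128 = 0.6510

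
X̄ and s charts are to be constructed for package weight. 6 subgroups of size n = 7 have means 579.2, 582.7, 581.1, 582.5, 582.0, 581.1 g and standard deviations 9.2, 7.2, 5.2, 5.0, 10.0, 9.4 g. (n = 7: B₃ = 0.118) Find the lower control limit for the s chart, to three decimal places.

s̄ = (9.2 + 7.2 + 5.2 + 5.0 + 10.0 + 9.4) / 6 = 7.6667
LCL_s = B₃·s̄ = 0.118 × 7.6667 = 0.9047

0.905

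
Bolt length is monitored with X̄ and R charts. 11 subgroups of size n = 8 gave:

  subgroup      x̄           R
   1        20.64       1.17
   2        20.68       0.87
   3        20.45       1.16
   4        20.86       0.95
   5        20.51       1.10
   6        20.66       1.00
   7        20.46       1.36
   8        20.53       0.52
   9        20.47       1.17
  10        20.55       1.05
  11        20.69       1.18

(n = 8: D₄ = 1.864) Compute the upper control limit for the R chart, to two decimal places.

1.95

R̄ = (1.17 + 0.87 + 1.16 + 0.95 + 1.10 + 1.00 + 1.36 + 0.52 + 1.17 + 1.05 + 1.18) / 11 = 11.5300 / 11 = 1.0482
UCL_R = D₄·R̄ = 1.864 × 1.0482 = 1.9538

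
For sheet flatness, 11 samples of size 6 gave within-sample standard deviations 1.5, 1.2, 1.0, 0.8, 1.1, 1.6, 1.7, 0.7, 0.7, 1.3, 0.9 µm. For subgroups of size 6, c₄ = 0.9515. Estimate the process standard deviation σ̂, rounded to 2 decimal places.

1.19

s̄ = (1.5 + 1.2 + 1.0 + 0.8 + 1.1 + 1.6 + 1.7 + 0.7 + 0.7 + 1.3 + 0.9) / 11 = 1.1364
σ̂ = s̄ / c₄ = 1.1364 / 0.9515 = 1.1943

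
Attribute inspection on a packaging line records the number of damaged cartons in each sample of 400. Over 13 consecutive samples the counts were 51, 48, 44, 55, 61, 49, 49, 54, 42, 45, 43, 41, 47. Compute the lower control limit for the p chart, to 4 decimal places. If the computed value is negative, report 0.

0.0720

p̄ = Σdᵢ / (k·n) = 629 / (13 × 400) = 0.12096
LCL = p̄ − 3·√(p̄(1−p̄)/n) = 0.12096 − 3 × 0.01630 = 0.07205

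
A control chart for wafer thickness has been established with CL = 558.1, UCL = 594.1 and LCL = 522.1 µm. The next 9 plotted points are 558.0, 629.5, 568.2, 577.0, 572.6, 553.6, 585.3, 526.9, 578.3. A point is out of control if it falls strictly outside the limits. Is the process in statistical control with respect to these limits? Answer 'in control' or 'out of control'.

out of control

Compare each point to [522.1, 594.1]: sample 2 = 629.5 > UCL.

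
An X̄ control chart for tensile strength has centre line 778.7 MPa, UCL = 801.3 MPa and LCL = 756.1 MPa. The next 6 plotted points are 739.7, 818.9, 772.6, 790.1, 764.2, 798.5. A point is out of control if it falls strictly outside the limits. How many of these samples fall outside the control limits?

Compare each point to [756.1, 801.3]: sample 1 = 739.7 < LCL; sample 2 = 818.9 > UCL.

2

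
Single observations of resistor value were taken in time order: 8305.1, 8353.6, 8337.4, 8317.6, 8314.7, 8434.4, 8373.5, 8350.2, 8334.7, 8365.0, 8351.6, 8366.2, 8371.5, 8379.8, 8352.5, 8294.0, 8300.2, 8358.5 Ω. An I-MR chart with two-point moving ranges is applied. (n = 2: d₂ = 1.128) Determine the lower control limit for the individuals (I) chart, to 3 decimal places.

X̄ = (8305.1 + 8353.6 + 8337.4 + 8317.6 + 8314.7 + 8434.4 + 8373.5 + 8350.2 + 8334.7 + 8365.0 + 8351.6 + 8366.2 + 8371.5 + 8379.8 + 8352.5 + 8294.0 + 8300.2 + 8358.5) / 18 = 8347.8056
Moving ranges: 48.5, 16.2, 19.8, 2.9, 119.7, 60.9, 23.3, 15.5, 30.3, 13.4, 14.6, 5.3, 8.3, 27.3, 58.5, 6.2, 58.3; M̄R̄ = 529.0000 / 17 = 31.1176
LCL = X̄ − 3·M̄R̄/d₂ = 8347.8056 − 3 × 31.1176 / 1.128 = 8265.0459

8265.046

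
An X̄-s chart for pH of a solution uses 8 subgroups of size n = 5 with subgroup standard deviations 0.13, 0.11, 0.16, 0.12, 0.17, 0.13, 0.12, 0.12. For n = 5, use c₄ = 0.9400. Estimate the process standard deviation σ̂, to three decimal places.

s̄ = (0.13 + 0.11 + 0.16 + 0.12 + 0.17 + 0.13 + 0.12 + 0.12) / 8 = 0.1325
σ̂ = s̄ / c₄ = 0.1325 / 0.9400 = 0.1410

0.141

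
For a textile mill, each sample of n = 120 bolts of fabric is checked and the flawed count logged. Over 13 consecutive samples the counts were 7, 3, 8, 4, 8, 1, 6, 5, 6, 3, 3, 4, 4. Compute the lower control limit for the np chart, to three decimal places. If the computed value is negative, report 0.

0.000

p̄ = Σdᵢ / (k·n) = 62 / (13 × 120) = 0.03974
LCL = np̄ − 3·√(np̄(1−p̄)) = 4.7692 − 3 × 2.1400 = -1.6508 → 0 (negative, so LCL = 0)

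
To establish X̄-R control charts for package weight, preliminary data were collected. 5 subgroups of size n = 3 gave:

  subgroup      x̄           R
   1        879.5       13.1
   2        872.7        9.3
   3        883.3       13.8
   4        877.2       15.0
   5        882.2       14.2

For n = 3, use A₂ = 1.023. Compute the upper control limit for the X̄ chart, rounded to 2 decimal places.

X̄̄ = (879.5 + 872.7 + 883.3 + 877.2 + 882.2) / 5 = 4394.9000 / 5 = 878.9800
R̄ = (13.1 + 9.3 + 13.8 + 15.0 + 14.2) / 5 = 65.4000 / 5 = 13.0800
UCL = X̄̄ + A₂·R̄ = 878.9800 + 1.023 × 13.0800 = 892.3608

892.36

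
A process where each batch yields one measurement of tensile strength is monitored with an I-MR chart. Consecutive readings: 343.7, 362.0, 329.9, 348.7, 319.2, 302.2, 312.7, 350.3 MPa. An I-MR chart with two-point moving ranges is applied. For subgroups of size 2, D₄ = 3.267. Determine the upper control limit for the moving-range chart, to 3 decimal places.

76.448

Moving ranges: 18.3, 32.1, 18.8, 29.5, 17.0, 10.5, 37.6; M̄R̄ = 163.8000 / 7 = 23.4000
UCL_MR = D₄·M̄R̄ = 3.267 × 23.4000 = 76.4478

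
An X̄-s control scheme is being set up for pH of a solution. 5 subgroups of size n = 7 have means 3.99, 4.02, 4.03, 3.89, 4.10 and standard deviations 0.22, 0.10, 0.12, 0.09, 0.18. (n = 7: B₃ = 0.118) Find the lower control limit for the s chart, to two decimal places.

s̄ = (0.22 + 0.10 + 0.12 + 0.09 + 0.18) / 5 = 0.1420
LCL_s = B₃·s̄ = 0.118 × 0.1420 = 0.0168

0.02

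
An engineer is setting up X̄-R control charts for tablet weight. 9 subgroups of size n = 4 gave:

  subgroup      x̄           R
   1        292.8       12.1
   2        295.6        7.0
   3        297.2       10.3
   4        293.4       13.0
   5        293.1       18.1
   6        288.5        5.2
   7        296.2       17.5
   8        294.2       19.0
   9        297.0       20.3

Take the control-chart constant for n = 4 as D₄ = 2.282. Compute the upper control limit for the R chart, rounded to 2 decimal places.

R̄ = (12.1 + 7.0 + 10.3 + 13.0 + 18.1 + 5.2 + 17.5 + 19.0 + 20.3) / 9 = 122.5000 / 9 = 13.6111
UCL_R = D₄·R̄ = 2.282 × 13.6111 = 31.0606

31.06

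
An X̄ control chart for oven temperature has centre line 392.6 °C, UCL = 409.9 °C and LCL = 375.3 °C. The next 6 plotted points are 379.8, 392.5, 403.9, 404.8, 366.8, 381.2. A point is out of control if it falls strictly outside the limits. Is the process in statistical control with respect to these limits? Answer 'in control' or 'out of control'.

out of control

Compare each point to [375.3, 409.9]: sample 5 = 366.8 < LCL.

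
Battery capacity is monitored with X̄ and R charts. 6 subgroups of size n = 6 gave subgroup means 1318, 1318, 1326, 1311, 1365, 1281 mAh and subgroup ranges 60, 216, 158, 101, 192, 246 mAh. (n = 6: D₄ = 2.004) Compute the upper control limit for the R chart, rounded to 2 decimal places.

324.98

R̄ = (60 + 216 + 158 + 101 + 192 + 246) / 6 = 973.0000 / 6 = 162.1667
UCL_R = D₄·R̄ = 2.004 × 162.1667 = 324.9820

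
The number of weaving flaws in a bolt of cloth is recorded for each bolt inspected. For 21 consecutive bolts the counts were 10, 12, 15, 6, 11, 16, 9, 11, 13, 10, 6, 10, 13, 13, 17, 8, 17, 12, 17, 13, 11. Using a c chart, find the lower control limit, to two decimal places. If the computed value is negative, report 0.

1.55

c̄ = (10 + 12 + 15 + 6 + 11 + 16 + 9 + 11 + 13 + 10 + 6 + 10 + 13 + 13 + 17 + 8 + 17 + 12 + 17 + 13 + 11) / 21 = 250 / 21 = 11.9048
LCL = c̄ − 3√c̄ = 11.9048 − 3 × 3.4503 = 1.5538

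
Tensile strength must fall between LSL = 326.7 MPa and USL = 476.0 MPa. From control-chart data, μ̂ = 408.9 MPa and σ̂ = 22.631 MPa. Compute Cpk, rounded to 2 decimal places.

Cpu = (USL − μ̂) / (3σ̂) = (476.0 − 408.9) / (3 × 22.631) = 0.9883; Cpl = (μ̂ − LSL) / (3σ̂) = (408.9 − 326.7) / (3 × 22.631) = 1.2107; Cpk = min(Cpu, Cpl) = 0.9883

0.99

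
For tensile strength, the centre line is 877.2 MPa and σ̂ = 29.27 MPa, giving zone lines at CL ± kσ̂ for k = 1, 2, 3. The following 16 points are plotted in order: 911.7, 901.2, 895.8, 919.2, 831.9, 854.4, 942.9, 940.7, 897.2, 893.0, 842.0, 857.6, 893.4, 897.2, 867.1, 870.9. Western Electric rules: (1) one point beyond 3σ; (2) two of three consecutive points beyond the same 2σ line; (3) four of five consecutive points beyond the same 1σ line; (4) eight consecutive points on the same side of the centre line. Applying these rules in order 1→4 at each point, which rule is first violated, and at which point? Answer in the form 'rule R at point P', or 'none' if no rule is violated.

Zone of each point (C = within 1σ̂, B = 1σ̂–2σ̂, A = 2σ̂–3σ̂, * = beyond 3σ̂; sign = side of CL): 1:+B, 2:+C, 3:+C, 4:+B, 5:-B, 6:-C, 7:+A, 8:+A, 9:+C, 10:+C, 11:-B, 12:-C, 13:+C, 14:+C, 15:-C, 16:-C
Rule 2 (two of three consecutive points beyond the same 2σ limit) is satisfied at point 8.

rule 2 at point 8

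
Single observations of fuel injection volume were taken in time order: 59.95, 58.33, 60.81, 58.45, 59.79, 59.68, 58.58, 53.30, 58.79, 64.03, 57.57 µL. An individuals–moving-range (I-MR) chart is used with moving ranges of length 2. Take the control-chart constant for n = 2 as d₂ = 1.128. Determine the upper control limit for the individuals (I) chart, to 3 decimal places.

67.398

X̄ = (59.95 + 58.33 + 60.81 + 58.45 + 59.79 + 59.68 + 58.58 + 53.30 + 58.79 + 64.03 + 57.57) / 11 = 59.0255
Moving ranges: 1.62, 2.48, 2.36, 1.34, 0.11, 1.10, 5.28, 5.49, 5.24, 6.46; M̄R̄ = 31.4800 / 10 = 3.1480
UCL = X̄ + 3·M̄R̄/d₂ = 59.0255 + 3 × 3.1480 / 1.128 = 67.3978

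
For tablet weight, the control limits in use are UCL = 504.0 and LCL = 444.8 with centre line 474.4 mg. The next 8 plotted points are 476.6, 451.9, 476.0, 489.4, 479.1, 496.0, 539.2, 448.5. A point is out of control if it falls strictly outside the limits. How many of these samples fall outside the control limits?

1

Compare each point to [444.8, 504.0]: sample 7 = 539.2 > UCL.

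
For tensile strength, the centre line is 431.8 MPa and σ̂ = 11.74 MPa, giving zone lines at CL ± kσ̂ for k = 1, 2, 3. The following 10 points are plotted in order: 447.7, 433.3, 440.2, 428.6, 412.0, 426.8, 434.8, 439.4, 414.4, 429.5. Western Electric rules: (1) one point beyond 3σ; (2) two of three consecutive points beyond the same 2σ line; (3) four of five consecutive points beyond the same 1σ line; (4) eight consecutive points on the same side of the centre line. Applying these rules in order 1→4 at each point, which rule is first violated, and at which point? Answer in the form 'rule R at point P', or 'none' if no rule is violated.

Zone of each point (C = within 1σ̂, B = 1σ̂–2σ̂, A = 2σ̂–3σ̂, * = beyond 3σ̂; sign = side of CL): 1:+B, 2:+C, 3:+C, 4:-C, 5:-B, 6:-C, 7:+C, 8:+C, 9:-B, 10:-C
No rule fires across all 10 points.

none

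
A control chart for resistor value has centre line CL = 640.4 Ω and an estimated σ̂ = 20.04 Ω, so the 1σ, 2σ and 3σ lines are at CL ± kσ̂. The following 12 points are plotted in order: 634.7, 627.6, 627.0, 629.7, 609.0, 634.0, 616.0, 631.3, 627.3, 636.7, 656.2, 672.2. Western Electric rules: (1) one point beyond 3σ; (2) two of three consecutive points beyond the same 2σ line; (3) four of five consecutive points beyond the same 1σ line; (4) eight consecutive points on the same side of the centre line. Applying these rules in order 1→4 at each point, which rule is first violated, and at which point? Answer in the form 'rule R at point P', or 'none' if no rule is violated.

rule 4 at point 8

Zone of each point (C = within 1σ̂, B = 1σ̂–2σ̂, A = 2σ̂–3σ̂, * = beyond 3σ̂; sign = side of CL): 1:-C, 2:-C, 3:-C, 4:-C, 5:-B, 6:-C, 7:-B, 8:-C, 9:-C, 10:-C, 11:+C, 12:+B
Rule 4 (eight consecutive points on the same side of the centre line) is satisfied at point 8.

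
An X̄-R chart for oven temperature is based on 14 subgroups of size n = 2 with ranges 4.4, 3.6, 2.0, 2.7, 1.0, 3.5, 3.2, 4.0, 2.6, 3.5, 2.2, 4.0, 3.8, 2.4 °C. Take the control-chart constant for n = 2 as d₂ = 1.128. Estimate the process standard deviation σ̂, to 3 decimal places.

2.717

R̄ = (4.4 + 3.6 + 2.0 + 2.7 + 1.0 + 3.5 + 3.2 + 4.0 + 2.6 + 3.5 + 2.2 + 4.0 + 3.8 + 2.4) / 14 = 3.0643
σ̂ = R̄ / d₂ = 3.0643 / 1.128 = 2.7166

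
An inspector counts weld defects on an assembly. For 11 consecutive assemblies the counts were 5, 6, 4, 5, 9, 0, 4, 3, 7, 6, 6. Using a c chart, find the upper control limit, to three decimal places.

c̄ = (5 + 6 + 4 + 5 + 9 + 0 + 4 + 3 + 7 + 6 + 6) / 11 = 55 / 11 = 5.0000
UCL = c̄ + 3√c̄ = 5.0000 + 3 × √5.0000 = 5.0000 + 3 × 2.2361 = 11.7082

11.708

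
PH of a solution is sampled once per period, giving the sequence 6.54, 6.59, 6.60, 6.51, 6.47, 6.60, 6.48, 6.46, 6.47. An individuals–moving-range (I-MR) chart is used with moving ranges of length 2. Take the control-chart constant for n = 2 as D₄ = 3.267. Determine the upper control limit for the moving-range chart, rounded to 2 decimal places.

Moving ranges: 0.05, 0.01, 0.09, 0.04, 0.13, 0.12, 0.02, 0.01; M̄R̄ = 0.4700 / 8 = 0.0587
UCL_MR = D₄·M̄R̄ = 3.267 × 0.0587 = 0.1919

0.19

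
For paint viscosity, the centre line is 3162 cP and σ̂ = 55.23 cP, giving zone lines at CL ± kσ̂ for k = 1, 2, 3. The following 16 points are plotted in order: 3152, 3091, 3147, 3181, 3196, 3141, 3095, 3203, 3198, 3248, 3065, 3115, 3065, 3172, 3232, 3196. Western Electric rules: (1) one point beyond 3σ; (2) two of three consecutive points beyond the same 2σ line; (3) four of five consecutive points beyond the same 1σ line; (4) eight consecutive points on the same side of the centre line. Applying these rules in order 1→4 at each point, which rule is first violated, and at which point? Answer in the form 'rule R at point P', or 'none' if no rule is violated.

Zone of each point (C = within 1σ̂, B = 1σ̂–2σ̂, A = 2σ̂–3σ̂, * = beyond 3σ̂; sign = side of CL): 1:-C, 2:-B, 3:-C, 4:+C, 5:+C, 6:-C, 7:-B, 8:+C, 9:+C, 10:+B, 11:-B, 12:-C, 13:-B, 14:+C, 15:+B, 16:+C
No rule fires across all 16 points.

none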